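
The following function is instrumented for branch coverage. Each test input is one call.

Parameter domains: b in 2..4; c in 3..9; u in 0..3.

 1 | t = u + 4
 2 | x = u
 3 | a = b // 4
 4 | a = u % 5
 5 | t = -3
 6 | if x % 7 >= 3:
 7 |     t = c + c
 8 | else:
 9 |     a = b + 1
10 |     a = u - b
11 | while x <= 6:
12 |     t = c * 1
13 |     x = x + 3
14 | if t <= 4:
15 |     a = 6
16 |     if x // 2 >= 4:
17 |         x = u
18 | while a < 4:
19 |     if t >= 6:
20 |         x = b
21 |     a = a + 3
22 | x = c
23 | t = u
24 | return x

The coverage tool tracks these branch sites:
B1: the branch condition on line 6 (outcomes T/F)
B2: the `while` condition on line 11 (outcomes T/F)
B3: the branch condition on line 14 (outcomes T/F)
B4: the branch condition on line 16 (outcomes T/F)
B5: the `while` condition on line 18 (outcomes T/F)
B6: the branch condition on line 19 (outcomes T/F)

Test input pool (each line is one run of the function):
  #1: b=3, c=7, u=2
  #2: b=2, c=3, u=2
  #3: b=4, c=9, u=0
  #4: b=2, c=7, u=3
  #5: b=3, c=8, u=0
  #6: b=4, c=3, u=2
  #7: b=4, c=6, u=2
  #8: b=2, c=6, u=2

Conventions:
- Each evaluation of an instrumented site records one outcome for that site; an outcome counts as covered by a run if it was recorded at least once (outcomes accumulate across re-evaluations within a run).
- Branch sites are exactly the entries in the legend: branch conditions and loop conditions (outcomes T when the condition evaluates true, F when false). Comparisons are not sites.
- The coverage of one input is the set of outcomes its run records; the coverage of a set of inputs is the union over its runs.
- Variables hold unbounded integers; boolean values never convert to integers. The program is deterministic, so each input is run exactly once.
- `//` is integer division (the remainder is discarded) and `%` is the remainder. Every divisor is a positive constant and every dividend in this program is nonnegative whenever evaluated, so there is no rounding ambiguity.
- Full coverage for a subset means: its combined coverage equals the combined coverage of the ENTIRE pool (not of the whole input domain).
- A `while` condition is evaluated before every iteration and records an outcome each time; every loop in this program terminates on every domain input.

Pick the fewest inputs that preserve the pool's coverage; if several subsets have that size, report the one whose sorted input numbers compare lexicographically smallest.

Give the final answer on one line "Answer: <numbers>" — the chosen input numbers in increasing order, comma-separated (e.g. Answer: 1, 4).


input #1 (b=3, c=7, u=2): events B1->F, B2->T, B2->T, B2->F, B3->F, B5->T, B6->T, B5->T, B6->T, B5->F; covers B1=F, B2=T, B2=F, B3=F, B5=T, B5=F, B6=T
input #2 (b=2, c=3, u=2): events B1->F, B2->T, B2->T, B2->F, B3->T, B4->T, B5->F; covers B1=F, B2=T, B2=F, B3=T, B4=T, B5=F
input #3 (b=4, c=9, u=0): events B1->F, B2->T, B2->T, B2->T, B2->F, B3->F, B5->T, B6->T, B5->T, B6->T, B5->T, B6->T, B5->F; covers B1=F, B2=T, B2=F, B3=F, B5=T, B5=F, B6=T
input #4 (b=2, c=7, u=3): events B1->T, B2->T, B2->T, B2->F, B3->F, B5->T, B6->T, B5->F; covers B1=T, B2=T, B2=F, B3=F, B5=T, B5=F, B6=T
input #5 (b=3, c=8, u=0): events B1->F, B2->T, B2->T, B2->T, B2->F, B3->F, B5->T, B6->T, B5->T, B6->T, B5->T, B6->T, B5->F; covers B1=F, B2=T, B2=F, B3=F, B5=T, B5=F, B6=T
input #6 (b=4, c=3, u=2): events B1->F, B2->T, B2->T, B2->F, B3->T, B4->T, B5->F; covers B1=F, B2=T, B2=F, B3=T, B4=T, B5=F
input #7 (b=4, c=6, u=2): events B1->F, B2->T, B2->T, B2->F, B3->F, B5->T, B6->T, B5->T, B6->T, B5->F; covers B1=F, B2=T, B2=F, B3=F, B5=T, B5=F, B6=T
input #8 (b=2, c=6, u=2): events B1->F, B2->T, B2->T, B2->F, B3->F, B5->T, B6->T, B5->T, B6->T, B5->F; covers B1=F, B2=T, B2=F, B3=F, B5=T, B5=F, B6=T
together the pool reaches 10 outcomes: B1=T, B1=F, B2=T, B2=F, B3=T, B3=F, B4=T, B5=T, B5=F, B6=T
checked all size-1 subsets: none covers 10 outcomes (max 7/10)
at size 2, {2, 4} reaches all 10 outcomes; every lexicographically earlier size-2 subset fails
Answer: 2, 4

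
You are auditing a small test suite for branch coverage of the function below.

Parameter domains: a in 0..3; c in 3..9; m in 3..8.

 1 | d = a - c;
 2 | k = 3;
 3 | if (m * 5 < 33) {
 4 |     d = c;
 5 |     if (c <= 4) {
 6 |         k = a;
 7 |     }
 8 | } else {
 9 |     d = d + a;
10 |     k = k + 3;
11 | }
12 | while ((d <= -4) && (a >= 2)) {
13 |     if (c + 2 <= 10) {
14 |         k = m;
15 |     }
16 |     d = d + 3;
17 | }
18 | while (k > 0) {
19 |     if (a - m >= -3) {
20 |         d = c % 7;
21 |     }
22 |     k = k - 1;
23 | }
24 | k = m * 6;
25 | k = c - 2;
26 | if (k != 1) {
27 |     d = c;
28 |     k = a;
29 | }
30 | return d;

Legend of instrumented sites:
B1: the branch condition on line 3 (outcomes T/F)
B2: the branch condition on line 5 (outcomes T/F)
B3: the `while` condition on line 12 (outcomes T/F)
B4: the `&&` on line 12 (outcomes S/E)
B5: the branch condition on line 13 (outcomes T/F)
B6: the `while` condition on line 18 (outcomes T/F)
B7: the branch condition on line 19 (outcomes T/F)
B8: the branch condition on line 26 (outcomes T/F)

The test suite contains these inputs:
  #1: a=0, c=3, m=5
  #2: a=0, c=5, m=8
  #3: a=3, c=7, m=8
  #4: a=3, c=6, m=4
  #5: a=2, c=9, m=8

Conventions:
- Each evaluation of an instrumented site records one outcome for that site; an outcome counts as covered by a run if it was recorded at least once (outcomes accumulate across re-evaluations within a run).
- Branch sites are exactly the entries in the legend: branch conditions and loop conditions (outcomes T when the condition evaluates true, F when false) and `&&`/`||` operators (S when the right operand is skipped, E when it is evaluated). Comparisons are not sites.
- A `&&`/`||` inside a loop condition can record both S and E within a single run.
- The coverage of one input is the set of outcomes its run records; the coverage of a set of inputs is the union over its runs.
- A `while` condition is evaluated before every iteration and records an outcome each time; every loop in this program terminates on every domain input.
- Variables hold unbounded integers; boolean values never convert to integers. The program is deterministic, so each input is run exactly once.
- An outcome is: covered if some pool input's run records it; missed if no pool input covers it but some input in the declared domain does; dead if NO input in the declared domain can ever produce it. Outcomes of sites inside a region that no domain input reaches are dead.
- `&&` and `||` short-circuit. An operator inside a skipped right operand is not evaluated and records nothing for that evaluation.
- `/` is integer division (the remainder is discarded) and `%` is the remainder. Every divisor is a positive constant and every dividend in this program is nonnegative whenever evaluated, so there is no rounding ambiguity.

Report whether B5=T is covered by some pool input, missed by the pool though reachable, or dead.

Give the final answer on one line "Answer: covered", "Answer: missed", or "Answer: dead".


no pool input records B5=T
but domain input (a=2, c=8, m=7) does record it -> reachable, so missed
Answer: missed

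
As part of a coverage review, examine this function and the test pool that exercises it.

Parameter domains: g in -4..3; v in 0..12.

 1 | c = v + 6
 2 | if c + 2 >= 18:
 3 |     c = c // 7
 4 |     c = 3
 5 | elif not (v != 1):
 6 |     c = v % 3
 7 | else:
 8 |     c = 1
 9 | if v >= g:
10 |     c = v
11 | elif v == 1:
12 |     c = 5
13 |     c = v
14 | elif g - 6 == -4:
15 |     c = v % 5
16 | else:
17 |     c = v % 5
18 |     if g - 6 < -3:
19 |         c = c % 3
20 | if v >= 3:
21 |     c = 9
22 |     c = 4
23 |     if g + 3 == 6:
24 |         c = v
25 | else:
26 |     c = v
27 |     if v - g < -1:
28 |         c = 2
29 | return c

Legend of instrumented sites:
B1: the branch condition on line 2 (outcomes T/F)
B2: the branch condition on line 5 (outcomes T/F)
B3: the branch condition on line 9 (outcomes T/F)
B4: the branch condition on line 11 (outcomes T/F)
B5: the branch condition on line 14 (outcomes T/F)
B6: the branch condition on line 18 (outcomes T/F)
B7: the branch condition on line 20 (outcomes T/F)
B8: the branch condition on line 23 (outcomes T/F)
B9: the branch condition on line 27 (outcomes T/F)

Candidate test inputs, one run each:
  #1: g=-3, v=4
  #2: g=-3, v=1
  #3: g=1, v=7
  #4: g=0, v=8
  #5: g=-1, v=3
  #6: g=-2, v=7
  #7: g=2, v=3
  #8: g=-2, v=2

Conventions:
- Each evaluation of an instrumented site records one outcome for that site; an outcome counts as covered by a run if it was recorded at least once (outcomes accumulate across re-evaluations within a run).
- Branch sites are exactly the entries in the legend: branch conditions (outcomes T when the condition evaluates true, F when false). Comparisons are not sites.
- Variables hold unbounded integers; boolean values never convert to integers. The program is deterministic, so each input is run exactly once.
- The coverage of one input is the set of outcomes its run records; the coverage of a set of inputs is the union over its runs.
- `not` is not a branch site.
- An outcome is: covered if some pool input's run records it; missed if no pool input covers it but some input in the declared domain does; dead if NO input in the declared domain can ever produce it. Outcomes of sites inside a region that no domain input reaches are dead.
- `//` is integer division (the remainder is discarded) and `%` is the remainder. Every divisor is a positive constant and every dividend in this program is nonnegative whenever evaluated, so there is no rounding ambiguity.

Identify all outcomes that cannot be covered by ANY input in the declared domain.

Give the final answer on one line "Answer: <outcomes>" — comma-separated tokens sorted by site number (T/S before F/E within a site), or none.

checking every outcome against all 104 domain inputs:
  reachable outcomes have witnesses, e.g. B1=T (e.g. g=-4, v=10), B1=F (e.g. g=-4, v=0), B2=T (e.g. g=-4, v=1), B2=F (e.g. g=-4, v=0)

Answer: none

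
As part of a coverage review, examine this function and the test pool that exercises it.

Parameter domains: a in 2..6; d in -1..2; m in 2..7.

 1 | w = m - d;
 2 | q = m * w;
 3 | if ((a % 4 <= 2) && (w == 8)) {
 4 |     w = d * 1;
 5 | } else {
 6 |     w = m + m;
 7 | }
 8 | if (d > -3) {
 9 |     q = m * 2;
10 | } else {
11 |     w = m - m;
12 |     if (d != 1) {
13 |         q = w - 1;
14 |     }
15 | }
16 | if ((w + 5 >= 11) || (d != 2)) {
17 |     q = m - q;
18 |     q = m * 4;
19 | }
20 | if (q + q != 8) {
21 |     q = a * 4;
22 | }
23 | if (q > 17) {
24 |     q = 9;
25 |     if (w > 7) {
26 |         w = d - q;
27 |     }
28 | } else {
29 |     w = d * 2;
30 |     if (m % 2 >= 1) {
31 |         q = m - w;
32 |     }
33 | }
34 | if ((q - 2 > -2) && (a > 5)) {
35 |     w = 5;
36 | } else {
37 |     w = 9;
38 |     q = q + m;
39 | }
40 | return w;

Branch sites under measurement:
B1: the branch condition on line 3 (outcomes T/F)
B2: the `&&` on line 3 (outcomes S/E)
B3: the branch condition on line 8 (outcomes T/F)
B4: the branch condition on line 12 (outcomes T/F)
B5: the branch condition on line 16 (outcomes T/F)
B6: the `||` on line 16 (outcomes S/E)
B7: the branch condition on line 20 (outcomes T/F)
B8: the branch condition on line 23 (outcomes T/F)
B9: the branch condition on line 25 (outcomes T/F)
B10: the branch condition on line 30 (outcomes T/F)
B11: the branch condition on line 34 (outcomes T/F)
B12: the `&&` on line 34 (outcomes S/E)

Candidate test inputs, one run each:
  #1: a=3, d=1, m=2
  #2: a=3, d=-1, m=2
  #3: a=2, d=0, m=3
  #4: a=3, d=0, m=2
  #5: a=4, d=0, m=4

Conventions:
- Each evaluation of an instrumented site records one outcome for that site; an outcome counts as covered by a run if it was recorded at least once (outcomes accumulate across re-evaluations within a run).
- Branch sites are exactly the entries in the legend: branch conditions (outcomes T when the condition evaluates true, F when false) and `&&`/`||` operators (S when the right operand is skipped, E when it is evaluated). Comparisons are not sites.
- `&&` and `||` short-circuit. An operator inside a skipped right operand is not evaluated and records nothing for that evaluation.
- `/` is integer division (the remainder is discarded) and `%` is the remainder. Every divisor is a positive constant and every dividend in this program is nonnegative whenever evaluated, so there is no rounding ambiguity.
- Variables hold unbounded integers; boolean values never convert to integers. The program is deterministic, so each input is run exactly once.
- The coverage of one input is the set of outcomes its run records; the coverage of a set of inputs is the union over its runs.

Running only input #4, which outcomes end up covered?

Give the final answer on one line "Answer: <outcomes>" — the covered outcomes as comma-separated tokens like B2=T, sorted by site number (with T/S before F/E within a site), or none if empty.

Running input #4 (a=3, d=0, m=2), event by event:
  B2->S, B1->F, B3->T, B6->E, B5->T, B7->T, B8->F, B10->F, B12->E, B11->F
as a set, this run covers: B1=F, B2=S, B3=T, B5=T, B6=E, B7=T, B8=F, B10=F, B11=F, B12=E

Answer: B1=F, B2=S, B3=T, B5=T, B6=E, B7=T, B8=F, B10=F, B11=F, B12=E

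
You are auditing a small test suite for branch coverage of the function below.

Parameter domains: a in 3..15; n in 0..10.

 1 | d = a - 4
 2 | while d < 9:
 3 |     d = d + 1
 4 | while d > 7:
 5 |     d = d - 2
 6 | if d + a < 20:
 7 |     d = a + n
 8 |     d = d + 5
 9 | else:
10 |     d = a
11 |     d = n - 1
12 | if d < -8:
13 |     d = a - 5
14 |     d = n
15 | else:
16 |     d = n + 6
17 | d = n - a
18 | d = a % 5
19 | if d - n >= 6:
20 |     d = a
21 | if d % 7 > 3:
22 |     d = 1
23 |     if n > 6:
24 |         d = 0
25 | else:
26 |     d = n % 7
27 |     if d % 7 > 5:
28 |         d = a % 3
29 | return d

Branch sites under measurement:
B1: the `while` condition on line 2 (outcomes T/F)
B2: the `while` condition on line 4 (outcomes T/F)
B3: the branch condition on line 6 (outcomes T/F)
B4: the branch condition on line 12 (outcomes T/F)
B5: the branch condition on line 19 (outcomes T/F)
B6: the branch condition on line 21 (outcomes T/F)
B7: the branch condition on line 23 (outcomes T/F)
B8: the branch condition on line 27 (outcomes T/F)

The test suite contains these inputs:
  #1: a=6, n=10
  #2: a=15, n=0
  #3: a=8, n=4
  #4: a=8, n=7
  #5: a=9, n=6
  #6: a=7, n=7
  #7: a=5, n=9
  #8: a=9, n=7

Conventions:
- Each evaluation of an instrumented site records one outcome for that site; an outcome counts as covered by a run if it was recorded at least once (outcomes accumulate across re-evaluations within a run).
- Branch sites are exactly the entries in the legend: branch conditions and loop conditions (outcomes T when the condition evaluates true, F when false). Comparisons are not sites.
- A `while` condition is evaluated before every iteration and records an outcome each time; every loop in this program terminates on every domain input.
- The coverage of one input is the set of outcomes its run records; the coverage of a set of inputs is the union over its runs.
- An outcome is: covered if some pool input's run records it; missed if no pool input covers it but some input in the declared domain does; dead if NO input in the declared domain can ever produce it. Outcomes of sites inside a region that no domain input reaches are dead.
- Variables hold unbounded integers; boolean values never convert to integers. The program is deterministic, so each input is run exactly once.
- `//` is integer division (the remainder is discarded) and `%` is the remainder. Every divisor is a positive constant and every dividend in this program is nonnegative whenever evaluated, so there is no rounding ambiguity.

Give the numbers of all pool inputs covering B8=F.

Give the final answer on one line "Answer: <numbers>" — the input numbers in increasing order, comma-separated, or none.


input #1 (a=6, n=10): records B8=F
input #2 (a=15, n=0): records B8=F
input #3 (a=8, n=4): records B8=F
input #4 (a=8, n=7): records B8=F
input #5 (a=9, n=6): does not record B8=F
input #6 (a=7, n=7): records B8=F
input #7 (a=5, n=9): records B8=F
input #8 (a=9, n=7): does not record B8=F
Answer: 1, 2, 3, 4, 6, 7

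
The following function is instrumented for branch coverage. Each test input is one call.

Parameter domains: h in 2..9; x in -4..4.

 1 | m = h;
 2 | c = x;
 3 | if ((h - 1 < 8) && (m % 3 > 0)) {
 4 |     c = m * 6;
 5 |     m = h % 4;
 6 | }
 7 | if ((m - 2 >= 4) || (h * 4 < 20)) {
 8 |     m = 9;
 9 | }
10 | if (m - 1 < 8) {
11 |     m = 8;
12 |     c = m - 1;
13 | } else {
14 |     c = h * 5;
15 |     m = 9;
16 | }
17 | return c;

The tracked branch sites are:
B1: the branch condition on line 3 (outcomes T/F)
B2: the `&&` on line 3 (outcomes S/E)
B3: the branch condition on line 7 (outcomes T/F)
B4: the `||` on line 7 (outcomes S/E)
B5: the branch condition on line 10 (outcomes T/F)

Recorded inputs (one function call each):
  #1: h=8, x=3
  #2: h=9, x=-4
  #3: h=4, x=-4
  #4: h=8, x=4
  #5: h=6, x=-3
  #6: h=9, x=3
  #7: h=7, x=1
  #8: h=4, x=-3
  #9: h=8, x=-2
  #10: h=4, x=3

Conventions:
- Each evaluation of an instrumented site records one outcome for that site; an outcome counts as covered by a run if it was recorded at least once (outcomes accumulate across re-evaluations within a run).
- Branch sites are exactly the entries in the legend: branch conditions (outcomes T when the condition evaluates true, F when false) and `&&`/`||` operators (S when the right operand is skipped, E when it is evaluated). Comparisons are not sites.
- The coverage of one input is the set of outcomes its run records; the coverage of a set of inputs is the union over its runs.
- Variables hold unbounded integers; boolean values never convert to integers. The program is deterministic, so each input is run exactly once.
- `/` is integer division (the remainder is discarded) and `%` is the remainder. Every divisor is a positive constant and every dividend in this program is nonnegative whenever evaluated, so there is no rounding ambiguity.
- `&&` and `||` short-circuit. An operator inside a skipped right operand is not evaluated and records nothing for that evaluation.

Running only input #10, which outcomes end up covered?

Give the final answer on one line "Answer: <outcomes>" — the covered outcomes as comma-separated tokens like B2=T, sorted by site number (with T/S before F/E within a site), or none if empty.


Tracing the run of input #10 (h=4, x=3):
  B2->E, B1->T, B4->E, B3->T, B5->F
as a set, this run covers: B1=T, B2=E, B3=T, B4=E, B5=F
Answer: B1=T, B2=E, B3=T, B4=E, B5=F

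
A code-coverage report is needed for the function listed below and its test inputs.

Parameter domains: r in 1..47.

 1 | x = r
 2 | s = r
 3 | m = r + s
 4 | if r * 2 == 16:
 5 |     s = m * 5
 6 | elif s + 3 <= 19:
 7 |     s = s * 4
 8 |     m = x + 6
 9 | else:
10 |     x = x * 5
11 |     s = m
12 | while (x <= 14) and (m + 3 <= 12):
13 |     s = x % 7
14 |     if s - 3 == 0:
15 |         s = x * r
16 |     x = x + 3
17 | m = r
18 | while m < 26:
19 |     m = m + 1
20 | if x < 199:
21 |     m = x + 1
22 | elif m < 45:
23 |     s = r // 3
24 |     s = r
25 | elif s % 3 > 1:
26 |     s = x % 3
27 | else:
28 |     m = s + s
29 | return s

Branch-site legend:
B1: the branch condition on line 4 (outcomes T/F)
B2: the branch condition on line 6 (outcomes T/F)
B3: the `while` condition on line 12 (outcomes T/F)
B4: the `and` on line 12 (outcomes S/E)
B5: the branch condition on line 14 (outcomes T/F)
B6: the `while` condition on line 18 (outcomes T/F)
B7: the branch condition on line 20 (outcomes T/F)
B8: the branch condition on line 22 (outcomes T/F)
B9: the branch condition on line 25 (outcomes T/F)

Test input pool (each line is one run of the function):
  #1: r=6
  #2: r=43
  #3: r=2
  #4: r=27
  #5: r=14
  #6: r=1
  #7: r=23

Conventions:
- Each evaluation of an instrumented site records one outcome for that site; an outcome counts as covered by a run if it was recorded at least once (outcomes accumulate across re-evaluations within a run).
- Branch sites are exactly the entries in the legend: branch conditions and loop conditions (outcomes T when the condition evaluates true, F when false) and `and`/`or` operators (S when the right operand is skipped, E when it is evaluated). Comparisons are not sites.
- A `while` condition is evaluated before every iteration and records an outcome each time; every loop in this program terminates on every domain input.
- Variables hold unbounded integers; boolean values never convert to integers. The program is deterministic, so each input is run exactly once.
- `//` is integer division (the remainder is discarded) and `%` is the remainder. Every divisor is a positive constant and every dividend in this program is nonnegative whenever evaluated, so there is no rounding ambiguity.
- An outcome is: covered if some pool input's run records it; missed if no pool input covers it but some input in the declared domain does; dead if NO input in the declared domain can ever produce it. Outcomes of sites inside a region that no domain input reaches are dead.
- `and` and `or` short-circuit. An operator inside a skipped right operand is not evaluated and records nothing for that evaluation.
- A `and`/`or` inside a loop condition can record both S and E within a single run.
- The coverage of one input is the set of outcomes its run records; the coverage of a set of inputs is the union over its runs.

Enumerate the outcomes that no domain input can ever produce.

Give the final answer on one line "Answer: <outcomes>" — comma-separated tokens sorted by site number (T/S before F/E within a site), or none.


running all 47 domain inputs and tallying outcomes:
  reachable outcomes have witnesses, e.g. B1=T (e.g. r=8), B1=F (e.g. r=1), B2=T (e.g. r=1), B2=F (e.g. r=17)
Answer: none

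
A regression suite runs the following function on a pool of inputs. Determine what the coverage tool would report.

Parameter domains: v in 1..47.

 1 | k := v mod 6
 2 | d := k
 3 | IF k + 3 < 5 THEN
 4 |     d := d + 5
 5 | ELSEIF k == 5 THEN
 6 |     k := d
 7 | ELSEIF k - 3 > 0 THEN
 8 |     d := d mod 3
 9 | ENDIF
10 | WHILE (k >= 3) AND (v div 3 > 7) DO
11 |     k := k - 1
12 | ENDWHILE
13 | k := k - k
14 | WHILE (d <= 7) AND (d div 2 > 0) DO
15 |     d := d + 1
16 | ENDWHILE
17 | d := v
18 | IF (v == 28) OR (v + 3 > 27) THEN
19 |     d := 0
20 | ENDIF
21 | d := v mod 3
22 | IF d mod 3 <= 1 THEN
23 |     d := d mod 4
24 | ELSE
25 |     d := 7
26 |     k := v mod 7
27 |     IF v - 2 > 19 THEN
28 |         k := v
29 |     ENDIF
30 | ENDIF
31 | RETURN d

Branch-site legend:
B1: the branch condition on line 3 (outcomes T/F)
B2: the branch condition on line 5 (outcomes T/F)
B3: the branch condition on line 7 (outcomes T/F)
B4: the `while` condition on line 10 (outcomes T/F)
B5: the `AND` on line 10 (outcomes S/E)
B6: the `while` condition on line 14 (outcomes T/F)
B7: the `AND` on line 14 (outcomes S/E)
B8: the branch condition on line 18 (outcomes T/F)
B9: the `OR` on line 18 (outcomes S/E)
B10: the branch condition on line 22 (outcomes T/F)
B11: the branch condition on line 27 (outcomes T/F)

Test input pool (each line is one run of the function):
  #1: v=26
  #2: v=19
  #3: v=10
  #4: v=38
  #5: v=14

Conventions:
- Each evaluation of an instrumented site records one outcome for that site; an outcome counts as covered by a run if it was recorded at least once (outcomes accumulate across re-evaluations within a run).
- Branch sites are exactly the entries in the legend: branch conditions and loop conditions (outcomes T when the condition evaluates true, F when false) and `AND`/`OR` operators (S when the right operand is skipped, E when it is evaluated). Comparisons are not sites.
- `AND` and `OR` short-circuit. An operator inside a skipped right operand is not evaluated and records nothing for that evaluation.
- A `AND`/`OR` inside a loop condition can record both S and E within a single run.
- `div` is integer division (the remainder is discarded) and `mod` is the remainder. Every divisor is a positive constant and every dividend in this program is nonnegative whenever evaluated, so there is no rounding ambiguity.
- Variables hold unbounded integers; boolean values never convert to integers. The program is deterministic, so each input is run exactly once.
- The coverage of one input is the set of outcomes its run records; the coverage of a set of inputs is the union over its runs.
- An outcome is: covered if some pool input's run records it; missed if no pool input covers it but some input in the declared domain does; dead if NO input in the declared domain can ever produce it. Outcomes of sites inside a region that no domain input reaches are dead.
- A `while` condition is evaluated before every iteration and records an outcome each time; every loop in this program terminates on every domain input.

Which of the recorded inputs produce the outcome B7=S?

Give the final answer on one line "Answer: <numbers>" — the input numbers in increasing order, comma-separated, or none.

input #1 (v=26): records B7=S
input #2 (v=19): records B7=S
input #3 (v=10): does not record B7=S
input #4 (v=38): records B7=S
input #5 (v=14): records B7=S

Answer: 1, 2, 4, 5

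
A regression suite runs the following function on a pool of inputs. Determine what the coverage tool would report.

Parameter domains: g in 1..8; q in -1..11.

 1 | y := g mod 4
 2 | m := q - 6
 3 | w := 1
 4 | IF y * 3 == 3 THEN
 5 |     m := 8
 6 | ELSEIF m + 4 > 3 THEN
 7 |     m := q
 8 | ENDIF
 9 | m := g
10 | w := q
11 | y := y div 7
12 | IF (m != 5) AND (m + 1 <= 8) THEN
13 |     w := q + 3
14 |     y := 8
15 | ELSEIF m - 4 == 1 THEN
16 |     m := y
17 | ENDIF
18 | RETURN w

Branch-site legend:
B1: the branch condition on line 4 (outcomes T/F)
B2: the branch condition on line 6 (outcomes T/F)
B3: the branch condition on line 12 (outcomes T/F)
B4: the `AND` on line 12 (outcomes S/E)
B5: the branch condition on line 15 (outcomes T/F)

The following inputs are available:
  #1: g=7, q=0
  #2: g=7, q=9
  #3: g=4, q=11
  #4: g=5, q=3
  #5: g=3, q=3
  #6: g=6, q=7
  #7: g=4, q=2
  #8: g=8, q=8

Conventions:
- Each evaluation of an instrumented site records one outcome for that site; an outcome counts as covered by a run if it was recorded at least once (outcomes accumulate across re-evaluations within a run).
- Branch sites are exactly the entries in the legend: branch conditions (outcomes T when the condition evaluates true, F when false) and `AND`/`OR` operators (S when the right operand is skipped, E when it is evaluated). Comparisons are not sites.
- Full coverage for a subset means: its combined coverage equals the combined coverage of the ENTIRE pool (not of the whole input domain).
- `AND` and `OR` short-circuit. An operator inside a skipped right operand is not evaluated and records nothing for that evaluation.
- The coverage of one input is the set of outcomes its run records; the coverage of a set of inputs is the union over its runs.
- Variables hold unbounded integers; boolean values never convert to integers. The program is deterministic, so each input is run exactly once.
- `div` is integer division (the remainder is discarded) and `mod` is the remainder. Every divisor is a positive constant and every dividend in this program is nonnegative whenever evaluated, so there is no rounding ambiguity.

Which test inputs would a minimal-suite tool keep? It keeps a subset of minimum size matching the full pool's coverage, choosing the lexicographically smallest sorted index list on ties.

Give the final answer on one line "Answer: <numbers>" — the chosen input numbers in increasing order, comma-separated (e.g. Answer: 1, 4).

#1 (g=7, q=0) -> B1->F, B2->F, B4->E, B3->T; covered: B1=F, B2=F, B3=T, B4=E
#2 (g=7, q=9) -> B1->F, B2->T, B4->E, B3->T; covered: B1=F, B2=T, B3=T, B4=E
#3 (g=4, q=11) -> B1->F, B2->T, B4->E, B3->T; covered: B1=F, B2=T, B3=T, B4=E
#4 (g=5, q=3) -> B1->T, B4->S, B3->F, B5->T; covered: B1=T, B3=F, B4=S, B5=T
#5 (g=3, q=3) -> B1->F, B2->F, B4->E, B3->T; covered: B1=F, B2=F, B3=T, B4=E
#6 (g=6, q=7) -> B1->F, B2->T, B4->E, B3->T; covered: B1=F, B2=T, B3=T, B4=E
#7 (g=4, q=2) -> B1->F, B2->F, B4->E, B3->T; covered: B1=F, B2=F, B3=T, B4=E
#8 (g=8, q=8) -> B1->F, B2->T, B4->E, B3->F, B5->F; covered: B1=F, B2=T, B3=F, B4=E, B5=F
the full pool covers 10 outcomes: B1=T, B1=F, B2=T, B2=F, B3=T, B3=F, B4=S, B4=E, B5=T, B5=F
checked all size-1 subsets: none covers 10 outcomes (max 5/10)
checked all size-2 subsets: none covers 10 outcomes (max 8/10)
at size 3, {1, 4, 8} reaches all 10 outcomes; every lexicographically earlier size-3 subset fails

Answer: 1, 4, 8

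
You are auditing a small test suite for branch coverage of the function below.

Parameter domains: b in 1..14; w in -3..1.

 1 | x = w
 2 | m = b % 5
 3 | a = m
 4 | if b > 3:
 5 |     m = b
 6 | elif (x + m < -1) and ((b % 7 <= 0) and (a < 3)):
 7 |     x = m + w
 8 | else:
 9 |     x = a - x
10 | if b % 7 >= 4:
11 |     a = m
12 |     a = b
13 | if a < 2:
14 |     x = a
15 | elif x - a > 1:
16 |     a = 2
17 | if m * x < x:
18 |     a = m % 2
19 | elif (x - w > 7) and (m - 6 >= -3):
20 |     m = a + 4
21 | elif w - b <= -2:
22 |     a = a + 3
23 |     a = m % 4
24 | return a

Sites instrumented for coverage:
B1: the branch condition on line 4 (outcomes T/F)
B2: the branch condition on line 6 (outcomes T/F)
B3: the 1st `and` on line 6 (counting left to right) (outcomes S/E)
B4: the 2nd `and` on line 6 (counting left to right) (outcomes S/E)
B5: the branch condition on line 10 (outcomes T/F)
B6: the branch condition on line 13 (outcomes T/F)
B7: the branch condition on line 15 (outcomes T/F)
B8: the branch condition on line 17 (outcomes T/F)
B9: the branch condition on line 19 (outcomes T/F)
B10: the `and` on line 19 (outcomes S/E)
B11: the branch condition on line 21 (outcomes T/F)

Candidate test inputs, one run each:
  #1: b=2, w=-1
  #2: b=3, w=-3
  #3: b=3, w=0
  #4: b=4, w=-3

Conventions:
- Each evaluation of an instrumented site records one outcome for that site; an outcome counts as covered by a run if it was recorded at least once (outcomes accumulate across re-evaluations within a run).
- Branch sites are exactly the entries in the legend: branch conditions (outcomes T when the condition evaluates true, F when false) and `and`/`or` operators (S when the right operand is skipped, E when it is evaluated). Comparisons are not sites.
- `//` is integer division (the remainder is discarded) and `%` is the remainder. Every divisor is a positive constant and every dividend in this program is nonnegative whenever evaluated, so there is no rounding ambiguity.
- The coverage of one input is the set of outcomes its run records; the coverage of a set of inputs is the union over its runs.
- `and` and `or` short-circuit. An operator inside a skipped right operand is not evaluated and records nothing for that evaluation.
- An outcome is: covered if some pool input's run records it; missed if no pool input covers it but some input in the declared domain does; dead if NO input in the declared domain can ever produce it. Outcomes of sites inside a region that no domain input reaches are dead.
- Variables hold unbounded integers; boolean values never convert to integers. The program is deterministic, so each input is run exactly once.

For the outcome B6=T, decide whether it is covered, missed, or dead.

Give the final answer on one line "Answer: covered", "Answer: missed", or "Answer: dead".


no pool input records B6=T
but domain input (b=1, w=-3) does record it -> reachable, so missed
Answer: missed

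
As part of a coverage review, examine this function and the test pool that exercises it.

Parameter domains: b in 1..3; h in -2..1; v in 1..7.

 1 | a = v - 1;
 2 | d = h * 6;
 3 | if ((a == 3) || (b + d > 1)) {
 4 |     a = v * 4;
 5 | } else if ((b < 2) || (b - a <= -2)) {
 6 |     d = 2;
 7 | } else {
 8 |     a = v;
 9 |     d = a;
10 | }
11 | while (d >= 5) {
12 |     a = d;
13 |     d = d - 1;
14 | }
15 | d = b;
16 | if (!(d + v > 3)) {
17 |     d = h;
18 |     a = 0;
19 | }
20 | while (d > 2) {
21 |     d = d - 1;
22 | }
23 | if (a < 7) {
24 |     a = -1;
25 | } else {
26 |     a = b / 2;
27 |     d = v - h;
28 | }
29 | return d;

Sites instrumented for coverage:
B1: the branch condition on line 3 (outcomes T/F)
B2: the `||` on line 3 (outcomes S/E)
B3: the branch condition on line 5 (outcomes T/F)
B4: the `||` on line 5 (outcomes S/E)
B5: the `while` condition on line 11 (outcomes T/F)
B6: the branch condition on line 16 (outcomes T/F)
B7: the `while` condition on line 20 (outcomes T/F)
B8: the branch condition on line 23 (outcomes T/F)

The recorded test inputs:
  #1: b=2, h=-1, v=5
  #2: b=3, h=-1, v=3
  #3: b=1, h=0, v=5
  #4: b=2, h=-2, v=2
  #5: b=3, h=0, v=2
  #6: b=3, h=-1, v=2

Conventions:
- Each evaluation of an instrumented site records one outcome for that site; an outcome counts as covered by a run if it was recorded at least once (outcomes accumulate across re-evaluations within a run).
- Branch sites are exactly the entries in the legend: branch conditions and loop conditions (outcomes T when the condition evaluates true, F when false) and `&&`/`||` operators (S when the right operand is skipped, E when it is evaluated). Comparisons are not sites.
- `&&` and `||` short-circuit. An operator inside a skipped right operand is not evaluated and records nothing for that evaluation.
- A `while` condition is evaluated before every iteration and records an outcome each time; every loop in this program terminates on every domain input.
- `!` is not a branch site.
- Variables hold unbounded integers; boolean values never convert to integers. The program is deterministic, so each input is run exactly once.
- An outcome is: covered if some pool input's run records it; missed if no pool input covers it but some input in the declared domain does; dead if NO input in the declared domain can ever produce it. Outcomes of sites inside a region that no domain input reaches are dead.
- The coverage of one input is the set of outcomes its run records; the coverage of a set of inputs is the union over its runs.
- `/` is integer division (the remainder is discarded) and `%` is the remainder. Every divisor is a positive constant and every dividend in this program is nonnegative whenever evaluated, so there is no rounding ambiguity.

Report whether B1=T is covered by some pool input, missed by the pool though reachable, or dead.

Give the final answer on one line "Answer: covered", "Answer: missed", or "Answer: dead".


B1=T is recorded by pool input(s) 5 -> covered
Answer: covered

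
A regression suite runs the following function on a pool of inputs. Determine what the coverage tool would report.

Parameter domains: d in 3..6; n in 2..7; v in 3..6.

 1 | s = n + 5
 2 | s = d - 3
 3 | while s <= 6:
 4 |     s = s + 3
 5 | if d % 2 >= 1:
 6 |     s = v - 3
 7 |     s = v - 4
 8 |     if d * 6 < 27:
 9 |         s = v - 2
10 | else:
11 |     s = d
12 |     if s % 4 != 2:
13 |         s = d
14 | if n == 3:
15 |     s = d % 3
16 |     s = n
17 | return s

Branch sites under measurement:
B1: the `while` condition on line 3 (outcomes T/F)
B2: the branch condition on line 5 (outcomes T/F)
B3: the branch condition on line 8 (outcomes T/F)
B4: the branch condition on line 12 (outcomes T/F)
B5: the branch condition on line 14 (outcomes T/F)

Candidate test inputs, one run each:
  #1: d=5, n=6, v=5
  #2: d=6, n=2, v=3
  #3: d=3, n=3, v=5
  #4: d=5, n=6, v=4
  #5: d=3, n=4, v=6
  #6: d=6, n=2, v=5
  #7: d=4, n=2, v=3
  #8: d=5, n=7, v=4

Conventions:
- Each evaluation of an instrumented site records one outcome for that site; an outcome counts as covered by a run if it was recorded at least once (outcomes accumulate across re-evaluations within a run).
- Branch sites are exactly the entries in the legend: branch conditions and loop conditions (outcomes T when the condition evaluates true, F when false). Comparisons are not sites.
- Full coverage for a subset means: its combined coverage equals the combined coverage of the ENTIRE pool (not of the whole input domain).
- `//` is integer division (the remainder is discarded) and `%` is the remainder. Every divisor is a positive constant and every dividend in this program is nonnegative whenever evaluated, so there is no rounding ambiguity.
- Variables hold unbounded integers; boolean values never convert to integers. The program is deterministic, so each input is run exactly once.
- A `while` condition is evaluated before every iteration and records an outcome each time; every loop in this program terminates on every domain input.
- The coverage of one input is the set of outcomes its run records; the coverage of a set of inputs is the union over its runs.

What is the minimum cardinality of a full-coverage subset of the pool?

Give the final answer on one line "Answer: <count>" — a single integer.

input #1 (d=5, n=6, v=5): events B1->T, B1->T, B1->F, B2->T, B3->F, B5->F; covers B1=T, B1=F, B2=T, B3=F, B5=F
input #2 (d=6, n=2, v=3): events B1->T, B1->T, B1->F, B2->F, B4->F, B5->F; covers B1=T, B1=F, B2=F, B4=F, B5=F
input #3 (d=3, n=3, v=5): events B1->T, B1->T, B1->T, B1->F, B2->T, B3->T, B5->T; covers B1=T, B1=F, B2=T, B3=T, B5=T
input #4 (d=5, n=6, v=4): events B1->T, B1->T, B1->F, B2->T, B3->F, B5->F; covers B1=T, B1=F, B2=T, B3=F, B5=F
input #5 (d=3, n=4, v=6): events B1->T, B1->T, B1->T, B1->F, B2->T, B3->T, B5->F; covers B1=T, B1=F, B2=T, B3=T, B5=F
input #6 (d=6, n=2, v=5): events B1->T, B1->T, B1->F, B2->F, B4->F, B5->F; covers B1=T, B1=F, B2=F, B4=F, B5=F
input #7 (d=4, n=2, v=3): events B1->T, B1->T, B1->F, B2->F, B4->T, B5->F; covers B1=T, B1=F, B2=F, B4=T, B5=F
input #8 (d=5, n=7, v=4): events B1->T, B1->T, B1->F, B2->T, B3->F, B5->F; covers B1=T, B1=F, B2=T, B3=F, B5=F
pool-wide coverage (10 outcomes): B1=T, B1=F, B2=T, B2=F, B3=T, B3=F, B4=T, B4=F, B5=T, B5=F
checked all size-1 subsets: none covers 10 outcomes (max 5/10)
checked all size-2 subsets: none covers 10 outcomes (max 8/10)
checked all size-3 subsets: none covers 10 outcomes (max 9/10)
the canonical winner is {1, 2, 3, 7}: size 4, full 10-outcome coverage, earliest index list among size-4 covers

Answer: 4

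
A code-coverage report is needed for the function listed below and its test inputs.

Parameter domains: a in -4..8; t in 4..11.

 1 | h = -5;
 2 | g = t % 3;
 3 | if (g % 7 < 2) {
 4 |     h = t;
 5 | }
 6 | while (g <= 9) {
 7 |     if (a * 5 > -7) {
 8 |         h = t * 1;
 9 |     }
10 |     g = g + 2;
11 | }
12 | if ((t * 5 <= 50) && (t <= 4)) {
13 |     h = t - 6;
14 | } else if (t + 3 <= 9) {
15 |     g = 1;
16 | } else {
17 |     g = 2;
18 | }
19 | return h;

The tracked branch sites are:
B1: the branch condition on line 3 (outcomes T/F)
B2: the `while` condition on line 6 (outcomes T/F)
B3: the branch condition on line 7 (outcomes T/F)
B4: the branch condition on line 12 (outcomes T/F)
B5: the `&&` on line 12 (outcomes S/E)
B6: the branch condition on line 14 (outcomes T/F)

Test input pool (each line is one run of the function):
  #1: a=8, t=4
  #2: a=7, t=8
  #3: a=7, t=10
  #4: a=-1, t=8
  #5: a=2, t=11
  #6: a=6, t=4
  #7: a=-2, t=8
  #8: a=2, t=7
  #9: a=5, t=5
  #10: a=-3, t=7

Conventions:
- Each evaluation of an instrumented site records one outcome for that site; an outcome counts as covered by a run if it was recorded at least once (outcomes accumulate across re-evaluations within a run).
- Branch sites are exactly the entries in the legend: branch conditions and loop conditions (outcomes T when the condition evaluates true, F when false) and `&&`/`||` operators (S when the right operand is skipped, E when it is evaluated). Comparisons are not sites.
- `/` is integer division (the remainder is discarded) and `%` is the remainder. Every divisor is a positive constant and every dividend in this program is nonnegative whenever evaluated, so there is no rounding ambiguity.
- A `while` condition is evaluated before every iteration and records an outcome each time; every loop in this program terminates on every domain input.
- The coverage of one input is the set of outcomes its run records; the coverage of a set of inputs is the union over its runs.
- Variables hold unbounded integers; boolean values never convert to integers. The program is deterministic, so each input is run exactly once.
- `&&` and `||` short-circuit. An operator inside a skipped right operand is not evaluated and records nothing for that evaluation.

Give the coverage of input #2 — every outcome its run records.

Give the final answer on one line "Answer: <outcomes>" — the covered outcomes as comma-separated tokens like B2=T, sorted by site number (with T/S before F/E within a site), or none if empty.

Simulating input #2 (a=7, t=8) step by step:
  B1->F, B2->T, B3->T, B2->T, B3->T, B2->T, B3->T, B2->T, B3->T, B2->F
  B5->E, B4->F, B6->F
as a set, this run covers: B1=F, B2=T, B2=F, B3=T, B4=F, B5=E, B6=F

Answer: B1=F, B2=T, B2=F, B3=T, B4=F, B5=E, B6=F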